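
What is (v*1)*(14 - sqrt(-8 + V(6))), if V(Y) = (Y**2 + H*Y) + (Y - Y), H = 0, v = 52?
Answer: 728 - 104*sqrt(7) ≈ 452.84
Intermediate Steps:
V(Y) = Y**2 (V(Y) = (Y**2 + 0*Y) + (Y - Y) = (Y**2 + 0) + 0 = Y**2 + 0 = Y**2)
(v*1)*(14 - sqrt(-8 + V(6))) = (52*1)*(14 - sqrt(-8 + 6**2)) = 52*(14 - sqrt(-8 + 36)) = 52*(14 - sqrt(28)) = 52*(14 - 2*sqrt(7)) = 728 - 104*sqrt(7)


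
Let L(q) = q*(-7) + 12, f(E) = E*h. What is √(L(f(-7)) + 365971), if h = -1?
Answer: √365934 ≈ 604.92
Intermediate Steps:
f(E) = -E (f(E) = E*(-1) = -E)
L(q) = 12 - 7*q (L(q) = -7*q + 12 = 12 - 7*q)
√(L(f(-7)) + 365971) = √((12 - (-7)*(-7)) + 365971) = √((12 - 7*7) + 365971) = √((12 - 49) + 365971) = √(-37 + 365971) = √365934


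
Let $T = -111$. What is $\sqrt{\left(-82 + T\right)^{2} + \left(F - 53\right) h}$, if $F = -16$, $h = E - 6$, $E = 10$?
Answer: $\sqrt{36973} \approx 192.28$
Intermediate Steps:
$h = 4$ ($h = 10 - 6 = 4$)
$\sqrt{\left(-82 + T\right)^{2} + \left(F - 53\right) h} = \sqrt{\left(-82 - 111\right)^{2} + \left(-16 - 53\right) 4} = \sqrt{\left(-193\right)^{2} - 276} = \sqrt{37249 - 276} = \sqrt{36973}$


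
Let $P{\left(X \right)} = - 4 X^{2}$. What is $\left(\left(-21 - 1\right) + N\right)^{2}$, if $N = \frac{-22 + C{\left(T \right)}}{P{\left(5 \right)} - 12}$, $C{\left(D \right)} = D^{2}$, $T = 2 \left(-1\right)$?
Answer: $\frac{1495729}{3136} \approx 476.95$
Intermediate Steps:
$T = -2$
$N = \frac{9}{56}$ ($N = \frac{-22 + \left(-2\right)^{2}}{- 4 \cdot 5^{2} - 12} = \frac{-22 + 4}{\left(-4\right) 25 - 12} = - \frac{18}{-100 - 12} = - \frac{18}{-112} = \left(-18\right) \left(- \frac{1}{112}\right) = \frac{9}{56} \approx 0.16071$)
$\left(\left(-21 - 1\right) + N\right)^{2} = \left(\left(-21 - 1\right) + \frac{9}{56}\right)^{2} = \left(-22 + \frac{9}{56}\right)^{2} = \left(- \frac{1223}{56}\right)^{2} = \frac{1495729}{3136}$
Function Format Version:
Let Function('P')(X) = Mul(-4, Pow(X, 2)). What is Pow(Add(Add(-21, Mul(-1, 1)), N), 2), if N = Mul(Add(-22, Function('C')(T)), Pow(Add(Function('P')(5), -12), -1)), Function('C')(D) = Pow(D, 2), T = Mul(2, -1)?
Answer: Rational(1495729, 3136) ≈ 476.95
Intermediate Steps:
T = -2
N = Rational(9, 56) (N = Mul(Add(-22, Pow(-2, 2)), Pow(Add(Mul(-4, Pow(5, 2)), -12), -1)) = Mul(Add(-22, 4), Pow(Add(Mul(-4, 25), -12), -1)) = Mul(-18, Pow(Add(-100, -12), -1)) = Mul(-18, Pow(-112, -1)) = Mul(-18, Rational(-1, 112)) = Rational(9, 56) ≈ 0.16071)
Pow(Add(Add(-21, Mul(-1, 1)), N), 2) = Pow(Add(Add(-21, Mul(-1, 1)), Rational(9, 56)), 2) = Pow(Add(Add(-21, -1), Rational(9, 56)), 2) = Pow(Add(-22, Rational(9, 56)), 2) = Pow(Rational(-1223, 56), 2) = Rational(1495729, 3136)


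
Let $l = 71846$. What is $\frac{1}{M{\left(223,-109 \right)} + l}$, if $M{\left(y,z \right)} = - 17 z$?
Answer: $\frac{1}{73699} \approx 1.3569 \cdot 10^{-5}$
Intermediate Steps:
$\frac{1}{M{\left(223,-109 \right)} + l} = \frac{1}{\left(-17\right) \left(-109\right) + 71846} = \frac{1}{1853 + 71846} = \frac{1}{73699}$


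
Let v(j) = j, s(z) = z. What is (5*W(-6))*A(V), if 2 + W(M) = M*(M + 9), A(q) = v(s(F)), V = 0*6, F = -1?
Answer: 100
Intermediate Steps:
V = 0
A(q) = -1
W(M) = -2 + M*(9 + M) (W(M) = -2 + M*(M + 9) = -2 + M*(9 + M))
(5*W(-6))*A(V) = (5*(-2 + (-6)² + 9*(-6)))*(-1) = (5*(-2 + 36 - 54))*(-1) = (5*(-20))*(-1) = -100*(-1) = 100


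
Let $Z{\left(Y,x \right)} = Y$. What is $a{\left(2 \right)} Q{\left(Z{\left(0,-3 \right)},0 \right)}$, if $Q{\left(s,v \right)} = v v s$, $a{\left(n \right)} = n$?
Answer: $0$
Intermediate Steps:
$Q{\left(s,v \right)} = s v^{2}$ ($Q{\left(s,v \right)} = v^{2} s = s v^{2}$)
$a{\left(2 \right)} Q{\left(Z{\left(0,-3 \right)},0 \right)} = 2 \cdot 0 \cdot 0^{2} = 2 \cdot 0 \cdot 0 = 2 \cdot 0 = 0$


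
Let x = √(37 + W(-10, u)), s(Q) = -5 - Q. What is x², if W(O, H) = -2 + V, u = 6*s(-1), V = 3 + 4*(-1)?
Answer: 34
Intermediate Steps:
V = -1 (V = 3 - 4 = -1)
u = -24 (u = 6*(-5 - 1*(-1)) = 6*(-5 + 1) = 6*(-4) = -24)
W(O, H) = -3 (W(O, H) = -2 - 1 = -3)
x = √34 (x = √(37 - 3) = √34 ≈ 5.8309)
x² = (√34)² = 34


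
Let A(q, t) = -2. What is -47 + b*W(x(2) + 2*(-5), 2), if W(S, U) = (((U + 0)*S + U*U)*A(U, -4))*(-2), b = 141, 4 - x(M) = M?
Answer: -6815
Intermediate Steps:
x(M) = 4 - M
W(S, U) = 4*U² + 4*S*U (W(S, U) = (((U + 0)*S + U*U)*(-2))*(-2) = ((U*S + U²)*(-2))*(-2) = ((S*U + U²)*(-2))*(-2) = ((U² + S*U)*(-2))*(-2) = (-2*U² - 2*S*U)*(-2) = 4*U² + 4*S*U)
-47 + b*W(x(2) + 2*(-5), 2) = -47 + 141*(4*2*(((4 - 1*2) + 2*(-5)) + 2)) = -47 + 141*(4*2*(((4 - 2) - 10) + 2)) = -47 + 141*(4*2*((2 - 10) + 2)) = -47 + 141*(4*2*(-8 + 2)) = -47 + 141*(4*2*(-6)) = -47 + 141*(-48) = -47 - 6768 = -6815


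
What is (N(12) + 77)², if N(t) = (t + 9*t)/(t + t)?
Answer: 6724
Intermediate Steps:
N(t) = 5 (N(t) = (10*t)/((2*t)) = (10*t)*(1/(2*t)) = 5)
(N(12) + 77)² = (5 + 77)² = 82² = 6724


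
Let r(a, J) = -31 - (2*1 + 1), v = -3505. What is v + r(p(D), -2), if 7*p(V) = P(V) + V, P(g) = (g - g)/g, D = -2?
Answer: -3539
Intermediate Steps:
P(g) = 0 (P(g) = 0/g = 0)
p(V) = V/7 (p(V) = (0 + V)/7 = V/7)
r(a, J) = -34 (r(a, J) = -31 - (2 + 1) = -31 - 1*3 = -31 - 3 = -34)
v + r(p(D), -2) = -3505 - 34 = -3539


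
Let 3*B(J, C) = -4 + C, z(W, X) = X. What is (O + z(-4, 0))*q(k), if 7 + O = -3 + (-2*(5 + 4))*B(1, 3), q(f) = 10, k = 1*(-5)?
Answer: -40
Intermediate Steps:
B(J, C) = -4/3 + C/3 (B(J, C) = (-4 + C)/3 = -4/3 + C/3)
k = -5
O = -4 (O = -7 + (-3 + (-2*(5 + 4))*(-4/3 + (⅓)*3)) = -7 + (-3 + (-2*9)*(-4/3 + 1)) = -7 + (-3 - 18*(-⅓)) = -7 + (-3 + 6) = -7 + 3 = -4)
(O + z(-4, 0))*q(k) = (-4 + 0)*10 = -4*10 = -40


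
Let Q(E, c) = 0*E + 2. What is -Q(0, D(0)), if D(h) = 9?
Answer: -2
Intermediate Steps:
Q(E, c) = 2 (Q(E, c) = 0 + 2 = 2)
-Q(0, D(0)) = -1*2 = -2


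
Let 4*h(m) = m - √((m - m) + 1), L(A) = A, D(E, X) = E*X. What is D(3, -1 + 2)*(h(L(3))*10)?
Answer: 15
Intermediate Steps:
h(m) = -¼ + m/4 (h(m) = (m - √((m - m) + 1))/4 = (m - √(0 + 1))/4 = (m - √1)/4 = (m - 1*1)/4 = (m - 1)/4 = (-1 + m)/4 = -¼ + m/4)
D(3, -1 + 2)*(h(L(3))*10) = (3*(-1 + 2))*((-¼ + (¼)*3)*10) = (3*1)*((-¼ + ¾)*10) = 3*((½)*10) = 3*5 = 15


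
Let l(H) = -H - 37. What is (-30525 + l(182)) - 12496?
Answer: -43240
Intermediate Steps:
l(H) = -37 - H
(-30525 + l(182)) - 12496 = (-30525 + (-37 - 1*182)) - 12496 = (-30525 + (-37 - 182)) - 12496 = (-30525 - 219) - 12496 = -30744 - 12496 = -43240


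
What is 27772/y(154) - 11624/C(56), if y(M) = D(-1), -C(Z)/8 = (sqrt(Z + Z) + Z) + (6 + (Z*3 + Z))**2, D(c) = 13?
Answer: 19470767583503/9114097928 - 1453*sqrt(7)/701084456 ≈ 2136.3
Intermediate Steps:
C(Z) = -8*Z - 8*(6 + 4*Z)**2 - 8*sqrt(2)*sqrt(Z) (C(Z) = -8*((sqrt(Z + Z) + Z) + (6 + (Z*3 + Z))**2) = -8*((sqrt(2*Z) + Z) + (6 + (3*Z + Z))**2) = -8*((sqrt(2)*sqrt(Z) + Z) + (6 + 4*Z)**2) = -8*((Z + sqrt(2)*sqrt(Z)) + (6 + 4*Z)**2) = -8*(Z + (6 + 4*Z)**2 + sqrt(2)*sqrt(Z)) = -8*Z - 8*(6 + 4*Z)**2 - 8*sqrt(2)*sqrt(Z))
y(M) = 13
27772/y(154) - 11624/C(56) = 27772/13 - 11624/(-32*(3 + 2*56)**2 - 8*56 - 8*sqrt(2)*sqrt(56)) = 27772*(1/13) - 11624/(-32*(3 + 112)**2 - 448 - 8*sqrt(2)*2*sqrt(14)) = 27772/13 - 11624/(-32*115**2 - 448 - 32*sqrt(7)) = 27772/13 - 11624/(-32*13225 - 448 - 32*sqrt(7)) = 27772/13 - 11624/(-423200 - 448 - 32*sqrt(7)) = 27772/13 - 11624/(-423648 - 32*sqrt(7))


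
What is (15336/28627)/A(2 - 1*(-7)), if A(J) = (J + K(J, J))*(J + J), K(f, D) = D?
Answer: 142/85881 ≈ 0.0016535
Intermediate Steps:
A(J) = 4*J² (A(J) = (J + J)*(J + J) = (2*J)*(2*J) = 4*J²)
(15336/28627)/A(2 - 1*(-7)) = (15336/28627)/((4*(2 - 1*(-7))²)) = (15336*(1/28627))/((4*(2 + 7)²)) = 15336/(28627*((4*9²))) = 15336/(28627*((4*81))) = (15336/28627)/324 = (15336/28627)*(1/324) = 142/85881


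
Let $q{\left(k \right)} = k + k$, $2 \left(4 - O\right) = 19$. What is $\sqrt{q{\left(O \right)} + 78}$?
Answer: $\sqrt{67} \approx 8.1853$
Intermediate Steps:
$O = - \frac{11}{2}$ ($O = 4 - \frac{19}{2} = - \frac{11}{2} \approx -5.5$)
$q{\left(k \right)} = 2 k$
$\sqrt{q{\left(O \right)} + 78} = \sqrt{2 \left(- \frac{11}{2}\right) + 78} = \sqrt{-11 + 78} = \sqrt{67}$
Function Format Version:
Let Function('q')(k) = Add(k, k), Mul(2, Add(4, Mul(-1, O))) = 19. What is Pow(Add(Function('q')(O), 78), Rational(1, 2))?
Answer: Pow(67, Rational(1, 2)) ≈ 8.1853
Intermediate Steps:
O = Rational(-11, 2) (O = Add(4, Mul(Rational(-1, 2), 19)) = Add(4, Rational(-19, 2)) = Rational(-11, 2) ≈ -5.5000)
Function('q')(k) = Mul(2, k)
Pow(Add(Function('q')(O), 78), Rational(1, 2)) = Pow(Add(Mul(2, Rational(-11, 2)), 78), Rational(1, 2)) = Pow(Add(-11, 78), Rational(1, 2)) = Pow(67, Rational(1, 2))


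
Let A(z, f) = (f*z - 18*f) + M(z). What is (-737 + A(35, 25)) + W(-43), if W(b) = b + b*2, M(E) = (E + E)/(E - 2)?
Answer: -14483/33 ≈ -438.88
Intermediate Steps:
M(E) = 2*E/(-2 + E) (M(E) = (2*E)/(-2 + E) = 2*E/(-2 + E))
W(b) = 3*b (W(b) = b + 2*b = 3*b)
A(z, f) = -18*f + f*z + 2*z/(-2 + z) (A(z, f) = (f*z - 18*f) + 2*z/(-2 + z) = (-18*f + f*z) + 2*z/(-2 + z) = -18*f + f*z + 2*z/(-2 + z))
(-737 + A(35, 25)) + W(-43) = (-737 + (2*35 + 25*(-18 + 35)*(-2 + 35))/(-2 + 35)) + 3*(-43) = (-737 + (70 + 25*17*33)/33) - 129 = (-737 + (70 + 14025)/33) - 129 = (-737 + (1/33)*14095) - 129 = (-737 + 14095/33) - 129 = -10226/33 - 129 = -14483/33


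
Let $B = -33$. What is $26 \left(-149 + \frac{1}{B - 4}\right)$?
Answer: $- \frac{143364}{37} \approx -3874.7$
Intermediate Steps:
$26 \left(-149 + \frac{1}{B - 4}\right) = 26 \left(-149 + \frac{1}{-33 - 4}\right) = 26 \left(-149 + \frac{1}{-37}\right) = 26 \left(-149 - \frac{1}{37}\right) = 26 \left(- \frac{5514}{37}\right) = - \frac{143364}{37}$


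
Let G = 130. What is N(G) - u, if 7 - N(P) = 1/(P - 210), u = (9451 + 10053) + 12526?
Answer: -2561839/80 ≈ -32023.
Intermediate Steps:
u = 32030 (u = 19504 + 12526 = 32030)
N(P) = 7 - 1/(-210 + P) (N(P) = 7 - 1/(P - 210) = 7 - 1/(-210 + P))
N(G) - u = (-1471 + 7*130)/(-210 + 130) - 1*32030 = (-1471 + 910)/(-80) - 32030 = -1/80*(-561) - 32030 = 561/80 - 32030 = -2561839/80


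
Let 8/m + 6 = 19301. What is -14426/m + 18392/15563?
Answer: -2165977883537/62252 ≈ -3.4794e+7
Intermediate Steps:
m = 8/19295 (m = 8/(-6 + 19301) = 8/19295 ≈ 0.00041462)
-14426/m + 18392/15563 = -14426/8/19295 + 18392/15563 = -14426*19295/8 + 18392*(1/15563) = -139174835/4 + 18392/15563 = -2165977883537/62252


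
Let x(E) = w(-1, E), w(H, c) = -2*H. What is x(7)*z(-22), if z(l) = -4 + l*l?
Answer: 960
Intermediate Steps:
x(E) = 2 (x(E) = -2*(-1) = 2)
z(l) = -4 + l**2
x(7)*z(-22) = 2*(-4 + (-22)**2) = 2*(-4 + 484) = 2*480 = 960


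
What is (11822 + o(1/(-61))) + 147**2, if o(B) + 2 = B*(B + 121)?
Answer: 124381929/3721 ≈ 33427.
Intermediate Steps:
o(B) = -2 + B*(121 + B) (o(B) = -2 + B*(B + 121) = -2 + B*(121 + B))
(11822 + o(1/(-61))) + 147**2 = (11822 + (-2 + (1/(-61))**2 + 121/(-61))) + 147**2 = (11822 + (-2 + (-1/61)**2 + 121*(-1/61))) + 21609 = (11822 + (-2 + 1/3721 - 121/61)) + 21609 = (11822 - 14822/3721) + 21609 = 43974840/3721 + 21609 = 124381929/3721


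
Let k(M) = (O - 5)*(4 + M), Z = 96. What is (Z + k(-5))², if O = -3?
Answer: 10816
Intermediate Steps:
k(M) = -32 - 8*M (k(M) = (-3 - 5)*(4 + M) = -8*(4 + M) = -32 - 8*M)
(Z + k(-5))² = (96 + (-32 - 8*(-5)))² = (96 + (-32 + 40))² = (96 + 8)² = 104² = 10816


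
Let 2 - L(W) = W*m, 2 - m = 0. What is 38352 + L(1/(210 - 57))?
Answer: 5868160/153 ≈ 38354.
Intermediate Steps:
m = 2 (m = 2 - 1*0 = 2 + 0 = 2)
L(W) = 2 - 2*W (L(W) = 2 - W*2 = 2 - 2*W)
38352 + L(1/(210 - 57)) = 38352 + (2 - 2/(210 - 57)) = 38352 + (2 - 2/153) = 38352 + 304/153 = 5868160/153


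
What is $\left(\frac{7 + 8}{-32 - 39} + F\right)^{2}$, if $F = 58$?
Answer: $\frac{16834609}{5041} \approx 3339.5$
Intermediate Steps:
$\left(\frac{7 + 8}{-32 - 39} + F\right)^{2} = \left(\frac{7 + 8}{-32 - 39} + 58\right)^{2} = \left(\frac{15}{-71} + 58\right)^{2} = \left(15 \left(- \frac{1}{71}\right) + 58\right)^{2} = \left(- \frac{15}{71} + 58\right)^{2} = \left(\frac{4103}{71}\right)^{2} = \frac{16834609}{5041}$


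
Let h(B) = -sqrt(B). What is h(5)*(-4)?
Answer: 4*sqrt(5) ≈ 8.9443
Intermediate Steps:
h(5)*(-4) = -sqrt(5)*(-4) = 4*sqrt(5)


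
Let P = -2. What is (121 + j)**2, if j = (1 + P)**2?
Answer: 14884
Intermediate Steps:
j = 1 (j = (1 - 2)**2 = (-1)**2 = 1)
(121 + j)**2 = (121 + 1)**2 = 122**2 = 14884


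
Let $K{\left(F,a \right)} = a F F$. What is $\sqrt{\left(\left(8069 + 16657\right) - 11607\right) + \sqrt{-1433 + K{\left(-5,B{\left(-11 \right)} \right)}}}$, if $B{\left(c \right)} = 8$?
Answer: $\sqrt{13119 + 3 i \sqrt{137}} \approx 114.54 + 0.1533 i$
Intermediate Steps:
$K{\left(F,a \right)} = a F^{2}$ ($K{\left(F,a \right)} = F a F = a F^{2}$)
$\sqrt{\left(\left(8069 + 16657\right) - 11607\right) + \sqrt{-1433 + K{\left(-5,B{\left(-11 \right)} \right)}}} = \sqrt{\left(\left(8069 + 16657\right) - 11607\right) + \sqrt{-1433 + 8 \left(-5\right)^{2}}} = \sqrt{\left(24726 - 11607\right) + \sqrt{-1433 + 8 \cdot 25}} = \sqrt{13119 + \sqrt{-1433 + 200}} = \sqrt{13119 + \sqrt{-1233}} = \sqrt{13119 + 3 i \sqrt{137}}$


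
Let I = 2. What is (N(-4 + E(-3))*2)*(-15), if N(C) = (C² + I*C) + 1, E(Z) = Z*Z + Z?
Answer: -270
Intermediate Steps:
E(Z) = Z + Z² (E(Z) = Z² + Z = Z + Z²)
N(C) = 1 + C² + 2*C (N(C) = (C² + 2*C) + 1 = 1 + C² + 2*C)
(N(-4 + E(-3))*2)*(-15) = ((1 + (-4 - 3*(1 - 3))² + 2*(-4 - 3*(1 - 3)))*2)*(-15) = ((1 + (-4 - 3*(-2))² + 2*(-4 - 3*(-2)))*2)*(-15) = ((1 + (-4 + 6)² + 2*(-4 + 6))*2)*(-15) = ((1 + 2² + 2*2)*2)*(-15) = ((1 + 4 + 4)*2)*(-15) = (9*2)*(-15) = 18*(-15) = -270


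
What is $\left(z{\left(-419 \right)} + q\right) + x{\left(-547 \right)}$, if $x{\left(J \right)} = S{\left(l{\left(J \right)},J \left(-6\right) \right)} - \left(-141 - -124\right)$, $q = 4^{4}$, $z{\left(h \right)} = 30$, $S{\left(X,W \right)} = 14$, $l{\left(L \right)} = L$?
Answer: $317$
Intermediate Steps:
$q = 256$
$x{\left(J \right)} = 31$ ($x{\left(J \right)} = 14 - \left(-141 - -124\right) = 14 - \left(-141 + 124\right) = 14 - -17 = 14 + 17 = 31$)
$\left(z{\left(-419 \right)} + q\right) + x{\left(-547 \right)} = \left(30 + 256\right) + 31 = 286 + 31 = 317$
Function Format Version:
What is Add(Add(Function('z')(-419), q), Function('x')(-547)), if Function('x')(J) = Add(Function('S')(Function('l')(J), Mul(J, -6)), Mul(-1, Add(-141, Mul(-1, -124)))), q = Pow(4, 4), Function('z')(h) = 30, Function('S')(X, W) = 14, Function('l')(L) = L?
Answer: 317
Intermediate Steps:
q = 256
Function('x')(J) = 31 (Function('x')(J) = Add(14, Mul(-1, Add(-141, Mul(-1, -124)))) = Add(14, Mul(-1, Add(-141, 124))) = Add(14, Mul(-1, -17)) = Add(14, 17) = 31)
Add(Add(Function('z')(-419), q), Function('x')(-547)) = Add(Add(30, 256), 31) = Add(286, 31) = 317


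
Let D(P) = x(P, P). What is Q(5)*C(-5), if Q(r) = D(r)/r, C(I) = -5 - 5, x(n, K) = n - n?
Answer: 0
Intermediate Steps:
x(n, K) = 0
C(I) = -10
D(P) = 0
Q(r) = 0 (Q(r) = 0/r = 0)
Q(5)*C(-5) = 0*(-10) = 0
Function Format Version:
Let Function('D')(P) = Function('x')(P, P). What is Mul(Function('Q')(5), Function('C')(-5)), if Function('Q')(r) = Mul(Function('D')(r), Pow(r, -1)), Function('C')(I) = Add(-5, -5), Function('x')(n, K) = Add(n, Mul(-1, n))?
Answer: 0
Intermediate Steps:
Function('x')(n, K) = 0
Function('C')(I) = -10
Function('D')(P) = 0
Function('Q')(r) = 0 (Function('Q')(r) = Mul(0, Pow(r, -1)) = 0)
Mul(Function('Q')(5), Function('C')(-5)) = Mul(0, -10) = 0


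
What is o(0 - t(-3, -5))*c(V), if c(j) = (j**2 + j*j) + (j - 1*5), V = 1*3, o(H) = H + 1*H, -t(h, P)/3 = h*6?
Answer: -1728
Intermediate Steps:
t(h, P) = -18*h (t(h, P) = -3*h*6 = -18*h)
o(H) = 2*H (o(H) = H + H = 2*H)
V = 3
c(j) = -5 + j + 2*j**2 (c(j) = (j**2 + j**2) + (j - 5) = 2*j**2 + (-5 + j) = -5 + j + 2*j**2)
o(0 - t(-3, -5))*c(V) = (2*(0 - (-18)*(-3)))*(-5 + 3 + 2*3**2) = (2*(0 - 1*54))*(-5 + 3 + 2*9) = (2*(0 - 54))*(-5 + 3 + 18) = (2*(-54))*16 = -108*16 = -1728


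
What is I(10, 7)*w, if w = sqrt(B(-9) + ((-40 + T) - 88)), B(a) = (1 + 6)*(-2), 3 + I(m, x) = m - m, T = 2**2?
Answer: -3*I*sqrt(138) ≈ -35.242*I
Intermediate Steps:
T = 4
I(m, x) = -3 (I(m, x) = -3 + (m - m) = -3 + 0 = -3)
B(a) = -14 (B(a) = 7*(-2) = -14)
w = I*sqrt(138) (w = sqrt(-14 + ((-40 + 4) - 88)) = sqrt(-14 + (-36 - 88)) = sqrt(-14 - 124) = sqrt(-138) = I*sqrt(138) ≈ 11.747*I)
I(10, 7)*w = -3*I*sqrt(138)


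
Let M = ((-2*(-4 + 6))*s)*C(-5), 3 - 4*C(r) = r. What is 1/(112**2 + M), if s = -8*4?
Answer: 1/12800 ≈ 7.8125e-5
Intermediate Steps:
C(r) = 3/4 - r/4
s = -32
M = 256 (M = (-2*(-4 + 6)*(-32))*(3/4 - 1/4*(-5)) = (-2*2*(-32))*(3/4 + 5/4) = -4*(-32)*2 = 128*2 = 256)
1/(112**2 + M) = 1/(112**2 + 256) = 1/(12544 + 256) = 1/12800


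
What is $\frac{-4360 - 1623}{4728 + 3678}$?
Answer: $- \frac{5983}{8406} \approx -0.71175$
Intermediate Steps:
$\frac{-4360 - 1623}{4728 + 3678} = - \frac{5983}{8406}$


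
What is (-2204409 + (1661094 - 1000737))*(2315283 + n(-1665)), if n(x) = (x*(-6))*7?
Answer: -3682892903076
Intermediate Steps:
n(x) = -42*x (n(x) = -6*x*7 = -42*x)
(-2204409 + (1661094 - 1000737))*(2315283 + n(-1665)) = (-2204409 + (1661094 - 1000737))*(2315283 - 42*(-1665)) = (-2204409 + 660357)*(2315283 + 69930) = -1544052*2385213 = -3682892903076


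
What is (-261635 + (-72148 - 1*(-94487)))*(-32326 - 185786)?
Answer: 52193329152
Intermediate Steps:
(-261635 + (-72148 - 1*(-94487)))*(-32326 - 185786) = (-261635 + (-72148 + 94487))*(-218112) = (-261635 + 22339)*(-218112) = -239296*(-218112) = 52193329152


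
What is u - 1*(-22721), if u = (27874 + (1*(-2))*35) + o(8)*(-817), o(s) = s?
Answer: 43989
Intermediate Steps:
u = 21268 (u = (27874 + (1*(-2))*35) + 8*(-817) = (27874 - 2*35) - 6536 = (27874 - 70) - 6536 = 27804 - 6536 = 21268)
u - 1*(-22721) = 21268 - 1*(-22721) = 21268 + 22721 = 43989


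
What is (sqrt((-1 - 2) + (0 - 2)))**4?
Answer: 25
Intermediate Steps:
(sqrt((-1 - 2) + (0 - 2)))**4 = (sqrt(-3 - 2))**4 = (sqrt(-5))**4 = (I*sqrt(5))**4 = 25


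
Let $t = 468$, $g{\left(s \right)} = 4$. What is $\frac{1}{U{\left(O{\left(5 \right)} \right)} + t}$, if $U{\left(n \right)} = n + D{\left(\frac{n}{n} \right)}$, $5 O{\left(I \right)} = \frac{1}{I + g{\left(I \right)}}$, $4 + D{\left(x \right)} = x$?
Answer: $\frac{45}{20926} \approx 0.0021504$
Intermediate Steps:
$D{\left(x \right)} = -4 + x$
$O{\left(I \right)} = \frac{1}{5 \left(4 + I\right)}$ ($O{\left(I \right)} = \frac{1}{5 \left(I + 4\right)} = \frac{1}{5 \left(4 + I\right)}$)
$U{\left(n \right)} = -3 + n$ ($U{\left(n \right)} = n - \left(4 - \frac{n}{n}\right) = n + \left(-4 + 1\right) = n - 3 = -3 + n$)
$\frac{1}{U{\left(O{\left(5 \right)} \right)} + t} = \frac{1}{\left(-3 + \frac{1}{5 \left(4 + 5\right)}\right) + 468} = \frac{1}{\left(-3 + \frac{1}{5 \cdot 9}\right) + 468} = \frac{1}{\left(-3 + \frac{1}{5} \cdot \frac{1}{9}\right) + 468} = \frac{1}{\left(-3 + \frac{1}{45}\right) + 468} = \frac{1}{- \frac{134}{45} + 468} = \frac{1}{\frac{20926}{45}} = \frac{45}{20926}$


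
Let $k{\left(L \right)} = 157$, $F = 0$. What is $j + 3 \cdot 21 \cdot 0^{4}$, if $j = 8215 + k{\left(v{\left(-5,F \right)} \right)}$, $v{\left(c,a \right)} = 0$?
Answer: $8372$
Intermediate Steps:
$j = 8372$ ($j = 8215 + 157 = 8372$)
$j + 3 \cdot 21 \cdot 0^{4} = 8372 + 3 \cdot 21 \cdot 0^{4} = 8372 + 63 \cdot 0 = 8372 + 0 = 8372$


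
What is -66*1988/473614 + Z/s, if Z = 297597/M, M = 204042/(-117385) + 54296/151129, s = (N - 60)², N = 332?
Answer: -7320571621140548529/2291937210346875392 ≈ -3.1941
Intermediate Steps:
s = 73984 (s = (332 - 60)² = 272² = 73984)
M = -2223920678/1612752515 (M = 204042*(-1/117385) + 54296*(1/151129) = -204042/117385 + 4936/13739 = -2223920678/1612752515 ≈ -1.3790)
Z = -479950310206455/2223920678 (Z = 297597/(-2223920678/1612752515) = 297597*(-1612752515/2223920678) = -479950310206455/2223920678 ≈ -2.1581e+5)
-66*1988/473614 + Z/s = -66*1988/473614 - 479950310206455/2223920678/73984 = -131208*1/473614 - 479950310206455/2223920678*1/73984 = -65604/236807 - 28232371188615/9678502790656 = -7320571621140548529/2291937210346875392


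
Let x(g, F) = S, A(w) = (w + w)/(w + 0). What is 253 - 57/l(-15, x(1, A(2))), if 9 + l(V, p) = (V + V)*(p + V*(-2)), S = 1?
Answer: 79208/313 ≈ 253.06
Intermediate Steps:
A(w) = 2 (A(w) = (2*w)/w = 2)
x(g, F) = 1
l(V, p) = -9 + 2*V*(p - 2*V) (l(V, p) = -9 + (V + V)*(p + V*(-2)) = -9 + (2*V)*(p - 2*V) = -9 + 2*V*(p - 2*V))
253 - 57/l(-15, x(1, A(2))) = 253 - 57/(-9 - 4*(-15)² + 2*(-15)*1) = 253 - 57/(-9 - 4*225 - 30) = 253 - 57/(-9 - 900 - 30) = 253 - 57/(-939) = 253 - 1/939*(-57) = 253 + 19/313 = 79208/313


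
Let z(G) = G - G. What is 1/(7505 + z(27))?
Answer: 1/7505 ≈ 0.00013324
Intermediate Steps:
z(G) = 0
1/(7505 + z(27)) = 1/(7505 + 0) = 1/7505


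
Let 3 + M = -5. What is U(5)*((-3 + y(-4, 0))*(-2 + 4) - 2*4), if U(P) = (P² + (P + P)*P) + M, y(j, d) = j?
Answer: -1474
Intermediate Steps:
M = -8 (M = -3 - 5 = -8)
U(P) = -8 + 3*P² (U(P) = (P² + (P + P)*P) - 8 = (P² + (2*P)*P) - 8 = (P² + 2*P²) - 8 = 3*P² - 8 = -8 + 3*P²)
U(5)*((-3 + y(-4, 0))*(-2 + 4) - 2*4) = (-8 + 3*5²)*((-3 - 4)*(-2 + 4) - 2*4) = (-8 + 3*25)*(-7*2 - 8) = (-8 + 75)*(-14 - 8) = 67*(-22) = -1474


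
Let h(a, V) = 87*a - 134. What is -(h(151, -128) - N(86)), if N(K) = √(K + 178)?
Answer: -13003 + 2*√66 ≈ -12987.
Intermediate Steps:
N(K) = √(178 + K)
h(a, V) = -134 + 87*a
-(h(151, -128) - N(86)) = -((-134 + 87*151) - √(178 + 86)) = -((-134 + 13137) - √264) = -(13003 - 2*√66) = -13003 + 2*√66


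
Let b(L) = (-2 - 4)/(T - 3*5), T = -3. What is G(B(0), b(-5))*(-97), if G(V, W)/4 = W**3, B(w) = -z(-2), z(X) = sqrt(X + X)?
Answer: -388/27 ≈ -14.370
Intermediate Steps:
z(X) = sqrt(2)*sqrt(X) (z(X) = sqrt(2*X) = sqrt(2)*sqrt(X))
b(L) = 1/3 (b(L) = (-2 - 4)/(-3 - 3*5) = -6/(-3 - 15) = -6/(-18) = -6*(-1/18) = 1/3)
B(w) = -2*I (B(w) = -sqrt(2)*sqrt(-2) = -sqrt(2)*I*sqrt(2) = -2*I)
G(V, W) = 4*W**3
G(B(0), b(-5))*(-97) = (4*(1/3)**3)*(-97) = (4*(1/27))*(-97) = (4/27)*(-97) = -388/27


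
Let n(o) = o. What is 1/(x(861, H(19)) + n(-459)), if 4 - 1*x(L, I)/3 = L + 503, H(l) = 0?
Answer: -1/4539 ≈ -0.00022031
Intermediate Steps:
x(L, I) = -1497 - 3*L (x(L, I) = 12 - 3*(L + 503) = 12 - 3*(503 + L) = 12 + (-1509 - 3*L) = -1497 - 3*L)
1/(x(861, H(19)) + n(-459)) = 1/((-1497 - 3*861) - 459) = 1/((-1497 - 2583) - 459) = 1/(-4080 - 459) = 1/(-4539) = -1/4539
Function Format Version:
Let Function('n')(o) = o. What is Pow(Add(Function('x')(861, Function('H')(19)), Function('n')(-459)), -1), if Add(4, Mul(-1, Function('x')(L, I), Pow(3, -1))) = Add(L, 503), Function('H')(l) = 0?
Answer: Rational(-1, 4539) ≈ -0.00022031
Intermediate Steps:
Function('x')(L, I) = Add(-1497, Mul(-3, L)) (Function('x')(L, I) = Add(12, Mul(-3, Add(L, 503))) = Add(12, Mul(-3, Add(503, L))) = Add(12, Add(-1509, Mul(-3, L))) = Add(-1497, Mul(-3, L)))
Pow(Add(Function('x')(861, Function('H')(19)), Function('n')(-459)), -1) = Pow(Add(Add(-1497, Mul(-3, 861)), -459), -1) = Pow(Add(Add(-1497, -2583), -459), -1) = Pow(Add(-4080, -459), -1) = Pow(-4539, -1) = Rational(-1, 4539)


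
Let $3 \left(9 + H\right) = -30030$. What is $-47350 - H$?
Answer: $-37331$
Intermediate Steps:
$H = -10019$ ($H = -9 + \frac{1}{3} \left(-30030\right) = -9 - 10010 = -10019$)
$-47350 - H = -47350 - -10019 = -47350 + 10019 = -37331$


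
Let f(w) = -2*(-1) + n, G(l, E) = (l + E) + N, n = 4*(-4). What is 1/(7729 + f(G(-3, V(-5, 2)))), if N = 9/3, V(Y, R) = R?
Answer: 1/7715 ≈ 0.00012962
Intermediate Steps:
n = -16
N = 3 (N = 9*(1/3) = 3)
G(l, E) = 3 + E + l (G(l, E) = (l + E) + 3 = (E + l) + 3 = 3 + E + l)
f(w) = -14 (f(w) = -2*(-1) - 16 = 2 - 16 = -14)
1/(7729 + f(G(-3, V(-5, 2)))) = 1/(7729 - 14) = 1/7715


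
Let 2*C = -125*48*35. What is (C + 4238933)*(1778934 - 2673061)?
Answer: -3696261111491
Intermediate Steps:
C = -105000 (C = (-125*48*35)/2 = (-6000*35)/2 = (½)*(-210000) = -105000)
(C + 4238933)*(1778934 - 2673061) = (-105000 + 4238933)*(1778934 - 2673061) = 4133933*(-894127) = -3696261111491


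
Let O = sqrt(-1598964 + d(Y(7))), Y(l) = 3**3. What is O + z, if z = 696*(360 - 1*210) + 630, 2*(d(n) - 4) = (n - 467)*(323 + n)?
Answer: 105030 + 2*I*sqrt(418990) ≈ 1.0503e+5 + 1294.6*I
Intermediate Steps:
Y(l) = 27
d(n) = 4 + (-467 + n)*(323 + n)/2 (d(n) = 4 + ((n - 467)*(323 + n))/2 = 4 + ((-467 + n)*(323 + n))/2 = 4 + (-467 + n)*(323 + n)/2)
z = 105030 (z = 696*(360 - 210) + 630 = 696*150 + 630 = 104400 + 630 = 105030)
O = 2*I*sqrt(418990) (O = sqrt(-1598964 + (-150833/2 + (1/2)*27**2 - 72*27)) = sqrt(-1598964 + (-150833/2 + (1/2)*729 - 1944)) = sqrt(-1598964 + (-150833/2 + 729/2 - 1944)) = sqrt(-1598964 - 76996) = sqrt(-1675960) = 2*I*sqrt(418990) ≈ 1294.6*I)
O + z = 2*I*sqrt(418990) + 105030 = 105030 + 2*I*sqrt(418990)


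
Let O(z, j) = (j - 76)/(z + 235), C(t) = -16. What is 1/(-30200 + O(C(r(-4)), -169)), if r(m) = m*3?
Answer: -219/6614045 ≈ -3.3111e-5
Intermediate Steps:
r(m) = 3*m
O(z, j) = (-76 + j)/(235 + z)
1/(-30200 + O(C(r(-4)), -169)) = 1/(-30200 + (-76 - 169)/(235 - 16)) = 1/(-30200 - 245/219) = 1/(-6614045/219) = -219/6614045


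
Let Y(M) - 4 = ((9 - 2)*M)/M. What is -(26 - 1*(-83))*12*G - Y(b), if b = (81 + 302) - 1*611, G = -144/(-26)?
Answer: -94319/13 ≈ -7255.3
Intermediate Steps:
G = 72/13 (G = -144*(-1/26) = 72/13 ≈ 5.5385)
b = -228 (b = 383 - 611 = -228)
Y(M) = 11 (Y(M) = 4 + ((9 - 2)*M)/M = 4 + (7*M)/M = 4 + 7 = 11)
-(26 - 1*(-83))*12*G - Y(b) = -(26 - 1*(-83))*12*72/13 - 1*11 = -(26 + 83)*12*72/13 - 11 = -109*12*72/13 - 11 = -1308*72/13 - 11 = -1*94176/13 - 11 = -94176/13 - 11 = -94319/13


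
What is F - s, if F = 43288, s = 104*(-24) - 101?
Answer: 45885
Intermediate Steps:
s = -2597 (s = -2496 - 101 = -2597)
F - s = 43288 - 1*(-2597) = 43288 + 2597 = 45885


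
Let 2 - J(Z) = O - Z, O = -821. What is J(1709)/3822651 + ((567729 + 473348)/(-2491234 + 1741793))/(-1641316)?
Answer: 148500745669739/223910781947427036 ≈ 0.00066321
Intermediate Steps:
J(Z) = 823 + Z (J(Z) = 2 - (-821 - Z) = 2 + (821 + Z) = 823 + Z)
J(1709)/3822651 + ((567729 + 473348)/(-2491234 + 1741793))/(-1641316) = (823 + 1709)/3822651 + ((567729 + 473348)/(-2491234 + 1741793))/(-1641316) = 2532*(1/3822651) + (1041077/(-749441))*(-1/1641316) = 844/1274217 + (1041077*(-1/749441))*(-1/1641316) = 844/1274217 - 1041077/749441*(-1/1641316) = 844/1274217 + 1041077/1230069504356 = 148500745669739/223910781947427036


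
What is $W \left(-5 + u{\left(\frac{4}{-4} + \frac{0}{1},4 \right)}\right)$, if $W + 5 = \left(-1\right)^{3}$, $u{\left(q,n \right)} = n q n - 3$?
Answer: $144$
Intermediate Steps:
$u{\left(q,n \right)} = -3 + q n^{2}$ ($u{\left(q,n \right)} = q n^{2} - 3 = -3 + q n^{2}$)
$W = -6$ ($W = -5 + \left(-1\right)^{3} = -5 - 1 = -6$)
$W \left(-5 + u{\left(\frac{4}{-4} + \frac{0}{1},4 \right)}\right) = - 6 \left(-5 + \left(-3 + \left(\frac{4}{-4} + \frac{0}{1}\right) 4^{2}\right)\right) = - 6 \left(-5 + \left(-3 + \left(4 \left(- \frac{1}{4}\right) + 0 \cdot 1\right) 16\right)\right) = - 6 \left(-5 + \left(-3 + \left(-1 + 0\right) 16\right)\right) = - 6 \left(-5 - 19\right) = \left(-6\right) \left(-24\right) = 144$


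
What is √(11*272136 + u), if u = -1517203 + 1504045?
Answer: √2980338 ≈ 1726.4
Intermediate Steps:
u = -13158
√(11*272136 + u) = √(11*272136 - 13158) = √(2993496 - 13158) = √2980338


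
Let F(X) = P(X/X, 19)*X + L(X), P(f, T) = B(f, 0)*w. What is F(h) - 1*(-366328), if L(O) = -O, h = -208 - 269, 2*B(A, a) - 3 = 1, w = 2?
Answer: 364897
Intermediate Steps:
B(A, a) = 2 (B(A, a) = 3/2 + (1/2)*1 = 3/2 + 1/2 = 2)
h = -477
P(f, T) = 4 (P(f, T) = 2*2 = 4)
F(X) = 3*X (F(X) = 4*X - X = 3*X)
F(h) - 1*(-366328) = 3*(-477) - 1*(-366328) = -1431 + 366328 = 364897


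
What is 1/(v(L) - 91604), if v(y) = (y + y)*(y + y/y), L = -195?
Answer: -1/15944 ≈ -6.2719e-5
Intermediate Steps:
v(y) = 2*y*(1 + y) (v(y) = (2*y)*(y + 1) = (2*y)*(1 + y) = 2*y*(1 + y))
1/(v(L) - 91604) = 1/(2*(-195)*(1 - 195) - 91604) = 1/(2*(-195)*(-194) - 91604) = 1/(75660 - 91604) = 1/(-15944) = -1/15944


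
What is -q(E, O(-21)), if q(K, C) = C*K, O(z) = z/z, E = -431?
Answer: 431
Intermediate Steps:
O(z) = 1
-q(E, O(-21)) = -(-431) = -1*(-431) = 431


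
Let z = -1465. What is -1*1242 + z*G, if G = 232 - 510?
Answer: 406028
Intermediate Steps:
G = -278
-1*1242 + z*G = -1*1242 - 1465*(-278) = -1242 + 407270 = 406028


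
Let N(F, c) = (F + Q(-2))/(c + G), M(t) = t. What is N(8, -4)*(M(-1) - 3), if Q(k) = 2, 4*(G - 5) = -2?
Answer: -80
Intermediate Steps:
G = 9/2 (G = 5 + (¼)*(-2) = 5 - ½ = 9/2 ≈ 4.5000)
N(F, c) = (2 + F)/(9/2 + c) (N(F, c) = (F + 2)/(c + 9/2) = (2 + F)/(9/2 + c))
N(8, -4)*(M(-1) - 3) = (2*(2 + 8)/(9 + 2*(-4)))*(-1 - 3) = (2*10/(9 - 8))*(-4) = (2*10/1)*(-4) = (2*1*10)*(-4) = 20*(-4) = -80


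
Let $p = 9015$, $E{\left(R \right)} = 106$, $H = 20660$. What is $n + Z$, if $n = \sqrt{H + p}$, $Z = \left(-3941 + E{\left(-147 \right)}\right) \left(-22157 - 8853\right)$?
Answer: $118923350 + 5 \sqrt{1187} \approx 1.1892 \cdot 10^{8}$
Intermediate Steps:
$Z = 118923350$ ($Z = \left(-3941 + 106\right) \left(-22157 - 8853\right) = - 3835 \left(-22157 - 8853\right) = \left(-3835\right) \left(-31010\right) = 118923350$)
$n = 5 \sqrt{1187}$ ($n = \sqrt{20660 + 9015} = \sqrt{29675} = 5 \sqrt{1187} \approx 172.26$)
$n + Z = 5 \sqrt{1187} + 118923350 = 118923350 + 5 \sqrt{1187}$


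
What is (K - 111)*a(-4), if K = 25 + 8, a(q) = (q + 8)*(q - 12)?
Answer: 4992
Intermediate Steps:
a(q) = (-12 + q)*(8 + q) (a(q) = (8 + q)*(-12 + q) = (-12 + q)*(8 + q))
K = 33
(K - 111)*a(-4) = (33 - 111)*(-96 + (-4)² - 4*(-4)) = -78*(-96 + 16 + 16) = -78*(-64) = 4992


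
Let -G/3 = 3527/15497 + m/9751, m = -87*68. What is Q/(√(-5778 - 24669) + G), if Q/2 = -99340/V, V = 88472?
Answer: -214994928471621701375/2563014955027517662845744 + 567097513767342548515*I*√3383/2563014955027517662845744 ≈ -8.3884e-5 + 0.012869*I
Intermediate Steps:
m = -5916
G = 171865425/151111247 (G = -3*(3527/15497 - 5916/9751) = -3*(-57288475/151111247) = 171865425/151111247 ≈ 1.1373)
Q = -24835/11059 (Q = 2*(-99340/88472) = 2*(-99340*1/88472) = 2*(-24835/22118) = -24835/11059 ≈ -2.2457)
Q/(√(-5778 - 24669) + G) = -24835/(11059*(√(-5778 - 24669) + 171865425/151111247)) = -24835/(11059*(√(-30447) + 171865425/151111247)) = -24835/(11059*(3*I*√3383 + 171865425/151111247)) = -24835/(11059*(171865425/151111247 + 3*I*√3383))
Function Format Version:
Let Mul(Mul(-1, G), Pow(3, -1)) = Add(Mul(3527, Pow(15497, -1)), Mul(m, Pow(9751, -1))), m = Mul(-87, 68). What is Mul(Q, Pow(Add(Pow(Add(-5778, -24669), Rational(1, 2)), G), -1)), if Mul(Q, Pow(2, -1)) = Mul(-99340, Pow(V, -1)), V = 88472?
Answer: Add(Rational(-214994928471621701375, 2563014955027517662845744), Mul(Rational(567097513767342548515, 2563014955027517662845744), I, Pow(3383, Rational(1, 2)))) ≈ Add(-8.3884e-5, Mul(0.012869, I))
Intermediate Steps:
m = -5916
G = Rational(171865425, 151111247) (G = Mul(-3, Add(Mul(3527, Pow(15497, -1)), Mul(-5916, Pow(9751, -1)))) = Mul(-3, Add(Mul(3527, Rational(1, 15497)), Mul(-5916, Rational(1, 9751)))) = Mul(-3, Add(Rational(3527, 15497), Rational(-5916, 9751))) = Mul(-3, Rational(-57288475, 151111247)) = Rational(171865425, 151111247) ≈ 1.1373)
Q = Rational(-24835, 11059) (Q = Mul(2, Mul(-99340, Pow(88472, -1))) = Mul(2, Mul(-99340, Rational(1, 88472))) = Mul(2, Rational(-24835, 22118)) = Rational(-24835, 11059) ≈ -2.2457)
Mul(Q, Pow(Add(Pow(Add(-5778, -24669), Rational(1, 2)), G), -1)) = Mul(Rational(-24835, 11059), Pow(Add(Pow(Add(-5778, -24669), Rational(1, 2)), Rational(171865425, 151111247)), -1)) = Mul(Rational(-24835, 11059), Pow(Add(Pow(-30447, Rational(1, 2)), Rational(171865425, 151111247)), -1)) = Mul(Rational(-24835, 11059), Pow(Add(Mul(3, I, Pow(3383, Rational(1, 2))), Rational(171865425, 151111247)), -1)) = Mul(Rational(-24835, 11059), Pow(Add(Rational(171865425, 151111247), Mul(3, I, Pow(3383, Rational(1, 2)))), -1))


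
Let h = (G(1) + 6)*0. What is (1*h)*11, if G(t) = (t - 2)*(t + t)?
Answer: 0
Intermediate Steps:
G(t) = 2*t*(-2 + t) (G(t) = (-2 + t)*(2*t) = 2*t*(-2 + t))
h = 0 (h = (2*1*(-2 + 1) + 6)*0 = (2*1*(-1) + 6)*0 = (-2 + 6)*0 = 4*0 = 0)
(1*h)*11 = (1*0)*11 = 0*11 = 0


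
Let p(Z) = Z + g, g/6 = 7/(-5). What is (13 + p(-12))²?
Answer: 1369/25 ≈ 54.760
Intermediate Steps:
g = -42/5 (g = 6*(7/(-5)) = 6*(7*(-⅕)) = 6*(-7/5) = -42/5 ≈ -8.4000)
p(Z) = -42/5 + Z (p(Z) = Z - 42/5 = -42/5 + Z)
(13 + p(-12))² = (13 + (-42/5 - 12))² = (13 - 102/5)² = (-37/5)² = 1369/25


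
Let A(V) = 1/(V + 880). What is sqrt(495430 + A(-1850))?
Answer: sqrt(466150086030)/970 ≈ 703.87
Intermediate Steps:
A(V) = 1/(880 + V)
sqrt(495430 + A(-1850)) = sqrt(495430 + 1/(880 - 1850)) = sqrt(495430 + 1/(-970)) = sqrt(495430 - 1/970) = sqrt(480567099/970) = sqrt(466150086030)/970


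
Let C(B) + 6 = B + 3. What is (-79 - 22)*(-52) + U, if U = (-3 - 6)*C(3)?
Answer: 5252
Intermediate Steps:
C(B) = -3 + B (C(B) = -6 + (B + 3) = -6 + (3 + B) = -3 + B)
U = 0 (U = (-3 - 6)*(-3 + 3) = -9*0 = 0)
(-79 - 22)*(-52) + U = (-79 - 22)*(-52) + 0 = -101*(-52) + 0 = 5252 + 0 = 5252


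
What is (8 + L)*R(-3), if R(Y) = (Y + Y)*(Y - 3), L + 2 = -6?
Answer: 0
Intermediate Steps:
L = -8 (L = -2 - 6 = -8)
R(Y) = 2*Y*(-3 + Y) (R(Y) = (2*Y)*(-3 + Y) = 2*Y*(-3 + Y))
(8 + L)*R(-3) = (8 - 8)*(2*(-3)*(-3 - 3)) = 0*(2*(-3)*(-6)) = 0*36 = 0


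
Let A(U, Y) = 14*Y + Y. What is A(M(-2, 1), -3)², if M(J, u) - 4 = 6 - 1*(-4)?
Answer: 2025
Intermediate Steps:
M(J, u) = 14 (M(J, u) = 4 + (6 - 1*(-4)) = 4 + (6 + 4) = 4 + 10 = 14)
A(U, Y) = 15*Y
A(M(-2, 1), -3)² = (15*(-3))² = (-45)² = 2025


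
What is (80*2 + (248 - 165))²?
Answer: 59049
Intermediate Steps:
(80*2 + (248 - 165))² = (160 + 83)² = 243² = 59049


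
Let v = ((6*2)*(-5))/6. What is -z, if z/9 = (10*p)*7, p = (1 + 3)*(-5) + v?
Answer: 18900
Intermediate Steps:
v = -10 (v = (12*(-5))*(⅙) = -60*⅙ = -10)
p = -30 (p = (1 + 3)*(-5) - 10 = 4*(-5) - 10 = -20 - 10 = -30)
z = -18900 (z = 9*((10*(-30))*7) = 9*(-300*7) = 9*(-2100) = -18900)
-z = -1*(-18900) = 18900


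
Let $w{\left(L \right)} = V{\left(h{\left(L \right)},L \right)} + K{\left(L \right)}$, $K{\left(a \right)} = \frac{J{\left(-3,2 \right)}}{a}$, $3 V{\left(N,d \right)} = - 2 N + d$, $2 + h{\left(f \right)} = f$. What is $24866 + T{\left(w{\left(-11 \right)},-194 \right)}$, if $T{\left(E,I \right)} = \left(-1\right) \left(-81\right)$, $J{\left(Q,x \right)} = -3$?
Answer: $24947$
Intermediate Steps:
$h{\left(f \right)} = -2 + f$
$V{\left(N,d \right)} = - \frac{2 N}{3} + \frac{d}{3}$ ($V{\left(N,d \right)} = \frac{- 2 N + d}{3} = \frac{d - 2 N}{3} = - \frac{2 N}{3} + \frac{d}{3}$)
$K{\left(a \right)} = - \frac{3}{a}$
$w{\left(L \right)} = \frac{4}{3} - \frac{3}{L} - \frac{L}{3}$ ($w{\left(L \right)} = \left(- \frac{2 \left(-2 + L\right)}{3} + \frac{L}{3}\right) - \frac{3}{L} = \left(\left(\frac{4}{3} - \frac{2 L}{3}\right) + \frac{L}{3}\right) - \frac{3}{L} = \left(\frac{4}{3} - \frac{L}{3}\right) - \frac{3}{L} = \frac{4}{3} - \frac{3}{L} - \frac{L}{3}$)
$T{\left(E,I \right)} = 81$
$24866 + T{\left(w{\left(-11 \right)},-194 \right)} = 24866 + 81 = 24947$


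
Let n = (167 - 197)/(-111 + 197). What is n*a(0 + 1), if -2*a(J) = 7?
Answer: 105/86 ≈ 1.2209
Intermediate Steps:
a(J) = -7/2 (a(J) = -½*7 = -7/2)
n = -15/43 (n = -30/86 = -30*1/86 = -15/43 ≈ -0.34884)
n*a(0 + 1) = -15/43*(-7/2) = 105/86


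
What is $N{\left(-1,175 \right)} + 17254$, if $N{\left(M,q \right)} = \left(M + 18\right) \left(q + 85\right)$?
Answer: $21674$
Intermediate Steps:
$N{\left(M,q \right)} = \left(18 + M\right) \left(85 + q\right)$
$N{\left(-1,175 \right)} + 17254 = \left(1530 + 18 \cdot 175 + 85 \left(-1\right) - 175\right) + 17254 = \left(1530 + 3150 - 85 - 175\right) + 17254 = 4420 + 17254 = 21674$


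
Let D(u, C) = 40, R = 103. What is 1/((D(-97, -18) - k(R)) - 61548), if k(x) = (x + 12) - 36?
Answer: -1/61587 ≈ -1.6237e-5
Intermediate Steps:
k(x) = -24 + x (k(x) = (12 + x) - 36 = -24 + x)
1/((D(-97, -18) - k(R)) - 61548) = 1/((40 - (-24 + 103)) - 61548) = 1/((40 - 1*79) - 61548) = 1/((40 - 79) - 61548) = 1/(-39 - 61548) = 1/(-61587) = -1/61587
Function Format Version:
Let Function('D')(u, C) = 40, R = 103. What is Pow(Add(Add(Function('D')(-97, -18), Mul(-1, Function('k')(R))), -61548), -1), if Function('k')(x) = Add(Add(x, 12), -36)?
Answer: Rational(-1, 61587) ≈ -1.6237e-5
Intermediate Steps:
Function('k')(x) = Add(-24, x) (Function('k')(x) = Add(Add(12, x), -36) = Add(-24, x))
Pow(Add(Add(Function('D')(-97, -18), Mul(-1, Function('k')(R))), -61548), -1) = Pow(Add(Add(40, Mul(-1, Add(-24, 103))), -61548), -1) = Pow(Add(Add(40, Mul(-1, 79)), -61548), -1) = Pow(Add(Add(40, -79), -61548), -1) = Pow(Add(-39, -61548), -1) = Pow(-61587, -1) = Rational(-1, 61587)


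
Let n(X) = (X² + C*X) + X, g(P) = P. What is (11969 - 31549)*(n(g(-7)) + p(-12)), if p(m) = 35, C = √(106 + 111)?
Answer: -1507660 + 137060*√217 ≈ 5.1136e+5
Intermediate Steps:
C = √217 ≈ 14.731
n(X) = X + X² + X*√217 (n(X) = (X² + √217*X) + X = (X² + X*√217) + X = X + X² + X*√217)
(11969 - 31549)*(n(g(-7)) + p(-12)) = (11969 - 31549)*(-7*(1 - 7 + √217) + 35) = -19580*(-7*(-6 + √217) + 35) = -19580*((42 - 7*√217) + 35) = -19580*(77 - 7*√217) = -1507660 + 137060*√217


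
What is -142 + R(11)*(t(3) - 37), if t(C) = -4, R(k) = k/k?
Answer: -183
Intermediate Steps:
R(k) = 1
-142 + R(11)*(t(3) - 37) = -142 + 1*(-4 - 37) = -142 + 1*(-41) = -142 - 41 = -183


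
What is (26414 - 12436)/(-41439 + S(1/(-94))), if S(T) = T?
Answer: -1313932/3895267 ≈ -0.33732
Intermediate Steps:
(26414 - 12436)/(-41439 + S(1/(-94))) = (26414 - 12436)/(-41439 + 1/(-94)) = 13978/(-41439 - 1/94) = 13978/(-3895267/94) = 13978*(-94/3895267) = -1313932/3895267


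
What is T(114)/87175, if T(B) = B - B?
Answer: 0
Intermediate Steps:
T(B) = 0
T(114)/87175 = 0/87175 = 0*(1/87175) = 0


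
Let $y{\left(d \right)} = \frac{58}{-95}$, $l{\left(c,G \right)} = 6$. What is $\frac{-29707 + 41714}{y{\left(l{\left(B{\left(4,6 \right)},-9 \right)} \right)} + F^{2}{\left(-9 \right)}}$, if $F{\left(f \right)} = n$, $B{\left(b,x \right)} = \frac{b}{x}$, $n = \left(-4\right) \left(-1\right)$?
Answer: $\frac{1140665}{1462} \approx 780.21$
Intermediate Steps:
$n = 4$
$F{\left(f \right)} = 4$
$y{\left(d \right)} = - \frac{58}{95}$ ($y{\left(d \right)} = 58 \left(- \frac{1}{95}\right) = - \frac{58}{95}$)
$\frac{-29707 + 41714}{y{\left(l{\left(B{\left(4,6 \right)},-9 \right)} \right)} + F^{2}{\left(-9 \right)}} = \frac{-29707 + 41714}{- \frac{58}{95} + 4^{2}} = \frac{12007}{- \frac{58}{95} + 16} = \frac{12007}{\frac{1462}{95}} = 12007 \cdot \frac{95}{1462} = \frac{1140665}{1462}$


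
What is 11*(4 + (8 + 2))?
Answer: 154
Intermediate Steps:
11*(4 + (8 + 2)) = 11*(4 + 10) = 11*14 = 154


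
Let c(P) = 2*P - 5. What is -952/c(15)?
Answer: -952/25 ≈ -38.080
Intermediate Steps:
c(P) = -5 + 2*P
-952/c(15) = -952/(-5 + 2*15) = -952/(-5 + 30) = -952/25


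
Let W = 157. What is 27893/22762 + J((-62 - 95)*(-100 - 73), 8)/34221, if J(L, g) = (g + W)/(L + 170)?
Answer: 790550409381/645126226214 ≈ 1.2254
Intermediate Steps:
J(L, g) = (157 + g)/(170 + L) (J(L, g) = (g + 157)/(L + 170) = (157 + g)/(170 + L))
27893/22762 + J((-62 - 95)*(-100 - 73), 8)/34221 = 27893/22762 + ((157 + 8)/(170 + (-62 - 95)*(-100 - 73)))/34221 = 27893*(1/22762) + (165/(170 - 157*(-173)))*(1/34221) = 27893/22762 + (165/(170 + 27161))*(1/34221) = 27893/22762 + (165/27331)*(1/34221) = 27893/22762 + 5/28342247 = 790550409381/645126226214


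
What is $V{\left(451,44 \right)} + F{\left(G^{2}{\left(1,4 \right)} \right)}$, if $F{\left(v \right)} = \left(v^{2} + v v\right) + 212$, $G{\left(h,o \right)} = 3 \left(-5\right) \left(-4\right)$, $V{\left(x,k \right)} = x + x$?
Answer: $25921114$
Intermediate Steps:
$V{\left(x,k \right)} = 2 x$
$G{\left(h,o \right)} = 60$ ($G{\left(h,o \right)} = \left(-15\right) \left(-4\right) = 60$)
$F{\left(v \right)} = 212 + 2 v^{2}$ ($F{\left(v \right)} = \left(v^{2} + v^{2}\right) + 212 = 2 v^{2} + 212 = 212 + 2 v^{2}$)
$V{\left(451,44 \right)} + F{\left(G^{2}{\left(1,4 \right)} \right)} = 2 \cdot 451 + \left(212 + 2 \left(60^{2}\right)^{2}\right) = 902 + \left(212 + 2 \cdot 3600^{2}\right) = 902 + \left(212 + 2 \cdot 12960000\right) = 902 + \left(212 + 25920000\right) = 902 + 25920212 = 25921114$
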